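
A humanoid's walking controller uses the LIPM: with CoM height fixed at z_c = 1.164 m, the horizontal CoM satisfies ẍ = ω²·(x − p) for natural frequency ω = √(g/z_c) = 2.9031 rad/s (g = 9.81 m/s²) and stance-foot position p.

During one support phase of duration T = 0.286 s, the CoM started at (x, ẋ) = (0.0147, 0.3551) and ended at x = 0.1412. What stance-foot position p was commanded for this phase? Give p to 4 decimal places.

p = -0.0205

ωT = 2.9031·0.286 = 0.830287; cosh(ωT) = 1.364950, sinh(ωT) = 0.929026
x(T) = p + (x₀−p)·cosh(ωT) + (ẋ₀/ω)·sinh(ωT) ⇒ p·(1 − cosh) = x(T) − x₀·cosh − (ẋ₀/ω)·sinh
numerator   = 0.1412 − (0.0147)·1.364950 − (0.3551/2.9031)·0.929026 = 0.007499
denominator = 1 − 1.364950 = -0.364950
p = 0.007499 / -0.364950 = -0.0205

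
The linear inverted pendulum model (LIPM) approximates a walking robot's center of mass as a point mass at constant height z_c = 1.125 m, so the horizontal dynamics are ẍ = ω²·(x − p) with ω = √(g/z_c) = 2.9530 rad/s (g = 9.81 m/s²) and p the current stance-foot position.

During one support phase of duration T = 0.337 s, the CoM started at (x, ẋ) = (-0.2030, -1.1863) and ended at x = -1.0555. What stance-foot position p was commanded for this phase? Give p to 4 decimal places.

ωT = 2.9530·0.337 = 0.995161; cosh(ωT) = 1.537412, sinh(ωT) = 1.167748
x(T) = p + (x₀−p)·cosh(ωT) + (ẋ₀/ω)·sinh(ωT) ⇒ p·(1 − cosh) = x(T) − x₀·cosh − (ẋ₀/ω)·sinh
numerator   = -1.0555 − (-0.2030)·1.537412 − (-1.1863/2.9530)·1.167748 = -0.274289
denominator = 1 − 1.537412 = -0.537412
p = -0.274289 / -0.537412 = 0.5104

p = 0.5104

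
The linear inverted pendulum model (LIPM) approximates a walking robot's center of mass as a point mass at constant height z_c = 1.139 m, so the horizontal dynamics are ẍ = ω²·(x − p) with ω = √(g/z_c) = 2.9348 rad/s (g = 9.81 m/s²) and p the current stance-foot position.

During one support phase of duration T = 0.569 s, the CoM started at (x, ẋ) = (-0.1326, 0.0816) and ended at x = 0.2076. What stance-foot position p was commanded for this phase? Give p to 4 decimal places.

ωT = 2.9348·0.569 = 1.669901; cosh(ωT) = 2.749954, sinh(ωT) = 2.561689
x(T) = p + (x₀−p)·cosh(ωT) + (ẋ₀/ω)·sinh(ωT) ⇒ p·(1 − cosh) = x(T) − x₀·cosh − (ẋ₀/ω)·sinh
numerator   = 0.2076 − (-0.1326)·2.749954 − (0.0816/2.9348)·2.561689 = 0.501018
denominator = 1 − 2.749954 = -1.749954
p = 0.501018 / -1.749954 = -0.2863

p = -0.2863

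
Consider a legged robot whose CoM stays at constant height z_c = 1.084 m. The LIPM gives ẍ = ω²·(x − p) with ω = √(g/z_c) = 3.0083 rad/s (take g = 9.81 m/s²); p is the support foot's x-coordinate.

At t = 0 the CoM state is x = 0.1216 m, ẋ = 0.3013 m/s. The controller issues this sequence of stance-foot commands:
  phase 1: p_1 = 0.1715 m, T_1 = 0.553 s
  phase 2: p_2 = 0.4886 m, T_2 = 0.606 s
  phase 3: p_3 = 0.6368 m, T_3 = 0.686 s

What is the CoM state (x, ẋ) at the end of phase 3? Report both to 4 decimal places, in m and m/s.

phase 1: p=0.1715, T=0.553, ωT=1.663590, cosh=2.733841, sinh=2.544384; start (x,ẋ)=(0.121600, 0.301300) → end (x,ẋ)=(0.289917, 0.441758)
phase 2: p=0.4886, T=0.606, ωT=1.823030, cosh=3.176061, sinh=3.014525; start (x,ẋ)=(0.289917, 0.441758) → end (x,ẋ)=(0.300244, -0.398723)
phase 3: p=0.6368, T=0.686, ωT=2.063694, cosh=4.000994, sinh=3.874010; start (x,ẋ)=(0.300244, -0.398723) → end (x,ẋ)=(-1.223224, -5.517574)

x = -1.2232, ẋ = -5.5176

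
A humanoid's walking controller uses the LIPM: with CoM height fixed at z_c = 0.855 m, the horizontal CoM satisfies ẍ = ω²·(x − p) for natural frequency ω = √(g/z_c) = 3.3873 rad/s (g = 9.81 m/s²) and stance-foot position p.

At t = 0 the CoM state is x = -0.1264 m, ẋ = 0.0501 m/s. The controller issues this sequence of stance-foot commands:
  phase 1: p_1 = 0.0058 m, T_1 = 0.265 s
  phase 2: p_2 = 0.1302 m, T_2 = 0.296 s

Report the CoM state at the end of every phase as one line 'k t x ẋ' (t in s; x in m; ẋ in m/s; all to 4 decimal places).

1 0.2650 -0.1682 -0.3865
2 0.5610 -0.4657 -1.7896

phase 1: p=0.0058, T=0.265, ωT=0.897635, cosh=1.430662, sinh=1.023130; start (x,ẋ)=(-0.126400, 0.050100) → end (x,ẋ)=(-0.168201, -0.386482)
phase 2: p=0.1302, T=0.296, ωT=1.002641, cosh=1.546189, sinh=1.179280; start (x,ẋ)=(-0.168201, -0.386482) → end (x,ẋ)=(-0.465737, -1.789560)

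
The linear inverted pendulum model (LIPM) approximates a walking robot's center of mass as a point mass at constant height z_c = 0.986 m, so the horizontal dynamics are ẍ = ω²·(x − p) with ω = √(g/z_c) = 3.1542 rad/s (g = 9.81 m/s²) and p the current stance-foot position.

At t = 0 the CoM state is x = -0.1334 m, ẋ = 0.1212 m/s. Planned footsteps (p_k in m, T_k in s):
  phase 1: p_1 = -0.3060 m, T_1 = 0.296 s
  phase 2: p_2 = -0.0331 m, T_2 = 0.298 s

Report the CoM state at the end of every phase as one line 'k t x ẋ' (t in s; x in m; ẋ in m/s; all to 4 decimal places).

1 0.2960 -0.0112 0.7634
2 0.5940 0.2617 1.2010

phase 1: p=-0.3060, T=0.296, ωT=0.933643, cosh=1.468439, sinh=1.075320; start (x,ẋ)=(-0.133400, 0.121200) → end (x,ẋ)=(-0.011228, 0.763395)
phase 2: p=-0.0331, T=0.298, ωT=0.939952, cosh=1.475252, sinh=1.084605; start (x,ẋ)=(-0.011228, 0.763395) → end (x,ẋ)=(0.261668, 1.201025)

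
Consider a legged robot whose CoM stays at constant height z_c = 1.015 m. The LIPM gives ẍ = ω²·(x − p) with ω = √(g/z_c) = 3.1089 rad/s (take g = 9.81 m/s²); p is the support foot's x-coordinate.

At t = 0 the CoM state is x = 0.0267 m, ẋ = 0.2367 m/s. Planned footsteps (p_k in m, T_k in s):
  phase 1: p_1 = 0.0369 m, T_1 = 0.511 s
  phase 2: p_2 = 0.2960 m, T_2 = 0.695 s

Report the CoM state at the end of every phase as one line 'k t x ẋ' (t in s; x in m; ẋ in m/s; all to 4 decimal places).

phase 1: p=0.0369, T=0.511, ωT=1.588648, cosh=2.550662, sinh=2.346461; start (x,ẋ)=(0.026700, 0.236700) → end (x,ẋ)=(0.189534, 0.529334)
phase 2: p=0.2960, T=0.695, ωT=2.160686, cosh=4.396165, sinh=4.280919; start (x,ẋ)=(0.189534, 0.529334) → end (x,ẋ)=(0.556844, 0.910087)

1 0.5110 0.1895 0.5293
2 1.2060 0.5568 0.9101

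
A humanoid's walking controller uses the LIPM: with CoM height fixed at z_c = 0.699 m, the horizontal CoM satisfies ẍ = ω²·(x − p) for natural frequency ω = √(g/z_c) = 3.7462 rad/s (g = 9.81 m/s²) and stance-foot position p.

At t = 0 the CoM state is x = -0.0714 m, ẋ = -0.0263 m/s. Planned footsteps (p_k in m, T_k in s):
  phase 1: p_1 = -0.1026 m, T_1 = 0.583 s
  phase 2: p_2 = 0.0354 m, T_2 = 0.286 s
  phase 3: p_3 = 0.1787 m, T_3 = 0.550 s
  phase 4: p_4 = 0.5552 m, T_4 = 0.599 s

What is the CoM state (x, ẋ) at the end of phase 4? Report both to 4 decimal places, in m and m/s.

x = 1.7497, ẋ = 4.6340

phase 1: p=-0.1026, T=0.583, ωT=2.184035, cosh=4.497328, sinh=4.384742; start (x,ẋ)=(-0.071400, -0.026300) → end (x,ẋ)=(0.006934, 0.394215)
phase 2: p=0.0354, T=0.286, ωT=1.071413, cosh=1.631013, sinh=1.288489; start (x,ẋ)=(0.006934, 0.394215) → end (x,ẋ)=(0.124560, 0.505566)
phase 3: p=0.1787, T=0.550, ωT=2.060410, cosh=3.988295, sinh=3.860893; start (x,ẋ)=(0.124560, 0.505566) → end (x,ẋ)=(0.483817, 1.233278)
phase 4: p=0.5552, T=0.599, ωT=2.243974, cosh=4.768385, sinh=4.662348; start (x,ẋ)=(0.483817, 1.233278) → end (x,ẋ)=(1.749699, 4.633961)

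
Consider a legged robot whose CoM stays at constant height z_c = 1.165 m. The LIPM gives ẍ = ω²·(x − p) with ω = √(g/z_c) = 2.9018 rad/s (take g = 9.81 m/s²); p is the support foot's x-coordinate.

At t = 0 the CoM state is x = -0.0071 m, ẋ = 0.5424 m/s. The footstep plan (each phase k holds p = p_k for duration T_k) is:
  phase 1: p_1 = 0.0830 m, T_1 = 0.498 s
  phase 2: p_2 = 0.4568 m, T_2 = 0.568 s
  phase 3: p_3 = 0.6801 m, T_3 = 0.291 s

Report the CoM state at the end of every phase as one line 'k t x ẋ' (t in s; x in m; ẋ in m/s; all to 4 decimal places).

1 0.4980 0.2557 0.6907
2 1.0660 0.5105 0.4011
3 1.3570 0.5775 0.0861

phase 1: p=0.0830, T=0.498, ωT=1.445096, cosh=2.238992, sinh=2.003269; start (x,ẋ)=(-0.007100, 0.542400) → end (x,ẋ)=(0.255715, 0.690670)
phase 2: p=0.4568, T=0.568, ωT=1.648222, cosh=2.695062, sinh=2.502670; start (x,ẋ)=(0.255715, 0.690670) → end (x,ẋ)=(0.510535, 0.401068)
phase 3: p=0.6801, T=0.291, ωT=0.844424, cosh=1.378221, sinh=0.948416; start (x,ẋ)=(0.510535, 0.401068) → end (x,ẋ)=(0.577485, 0.086097)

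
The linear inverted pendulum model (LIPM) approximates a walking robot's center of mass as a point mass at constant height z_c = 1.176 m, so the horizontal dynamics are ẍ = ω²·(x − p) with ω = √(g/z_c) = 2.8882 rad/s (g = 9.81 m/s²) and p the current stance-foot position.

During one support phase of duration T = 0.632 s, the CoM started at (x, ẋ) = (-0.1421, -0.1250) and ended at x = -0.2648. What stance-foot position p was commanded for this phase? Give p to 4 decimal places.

ωT = 2.8882·0.632 = 1.825342; cosh(ωT) = 3.183041, sinh(ωT) = 3.021878
x(T) = p + (x₀−p)·cosh(ωT) + (ẋ₀/ω)·sinh(ωT) ⇒ p·(1 − cosh) = x(T) − x₀·cosh − (ẋ₀/ω)·sinh
numerator   = -0.2648 − (-0.1421)·3.183041 − (-0.1250/2.8882)·3.021878 = 0.318296
denominator = 1 − 3.183041 = -2.183041
p = 0.318296 / -2.183041 = -0.1458

p = -0.1458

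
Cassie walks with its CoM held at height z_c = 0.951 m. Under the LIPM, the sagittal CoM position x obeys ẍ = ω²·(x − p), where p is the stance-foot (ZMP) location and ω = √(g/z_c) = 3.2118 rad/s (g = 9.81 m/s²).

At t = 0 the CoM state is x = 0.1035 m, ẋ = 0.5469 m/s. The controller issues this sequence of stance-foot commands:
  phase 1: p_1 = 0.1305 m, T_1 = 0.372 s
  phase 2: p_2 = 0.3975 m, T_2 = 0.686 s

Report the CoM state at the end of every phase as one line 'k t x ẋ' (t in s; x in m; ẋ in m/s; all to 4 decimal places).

phase 1: p=0.1305, T=0.372, ωT=1.194790, cosh=1.802815, sinh=1.500048; start (x,ẋ)=(0.103500, 0.546900) → end (x,ẋ)=(0.337250, 0.855878)
phase 2: p=0.3975, T=0.686, ωT=2.203295, cosh=4.582618, sinh=4.472180; start (x,ẋ)=(0.337250, 0.855878) → end (x,ẋ)=(1.313138, 3.056739)

1 0.3720 0.3372 0.8559
2 1.0580 1.3131 3.0567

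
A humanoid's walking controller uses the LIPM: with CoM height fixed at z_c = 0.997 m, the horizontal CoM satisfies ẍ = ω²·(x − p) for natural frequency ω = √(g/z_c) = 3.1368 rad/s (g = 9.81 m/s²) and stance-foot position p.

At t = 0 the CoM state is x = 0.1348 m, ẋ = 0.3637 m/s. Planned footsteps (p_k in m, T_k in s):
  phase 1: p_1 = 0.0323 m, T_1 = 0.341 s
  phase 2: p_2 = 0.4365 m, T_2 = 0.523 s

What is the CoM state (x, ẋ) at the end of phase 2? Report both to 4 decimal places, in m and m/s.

phase 1: p=0.0323, T=0.341, ωT=1.069649, cosh=1.628742, sinh=1.285613; start (x,ẋ)=(0.134800, 0.363700) → end (x,ẋ)=(0.348308, 1.005727)
phase 2: p=0.4365, T=0.523, ωT=1.640546, cosh=2.675931, sinh=2.482056; start (x,ẋ)=(0.348308, 1.005727) → end (x,ẋ)=(0.996306, 2.004617)

x = 0.9963, ẋ = 2.0046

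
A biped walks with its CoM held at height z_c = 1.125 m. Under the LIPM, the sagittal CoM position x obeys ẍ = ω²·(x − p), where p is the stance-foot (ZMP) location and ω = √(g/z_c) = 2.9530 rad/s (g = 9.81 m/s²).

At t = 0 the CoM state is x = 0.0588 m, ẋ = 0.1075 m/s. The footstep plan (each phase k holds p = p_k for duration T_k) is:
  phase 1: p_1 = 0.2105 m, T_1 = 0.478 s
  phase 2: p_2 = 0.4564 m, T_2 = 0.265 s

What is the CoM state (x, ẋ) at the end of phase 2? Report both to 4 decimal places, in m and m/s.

x = -0.3964, ẋ = -2.1244

phase 1: p=0.2105, T=0.478, ωT=1.411534, cosh=2.173006, sinh=1.929237; start (x,ẋ)=(0.058800, 0.107500) → end (x,ẋ)=(-0.048914, -0.630642)
phase 2: p=0.4564, T=0.265, ωT=0.782545, cosh=1.322136, sinh=0.864895; start (x,ẋ)=(-0.048914, -0.630642) → end (x,ẋ)=(-0.396400, -2.124384)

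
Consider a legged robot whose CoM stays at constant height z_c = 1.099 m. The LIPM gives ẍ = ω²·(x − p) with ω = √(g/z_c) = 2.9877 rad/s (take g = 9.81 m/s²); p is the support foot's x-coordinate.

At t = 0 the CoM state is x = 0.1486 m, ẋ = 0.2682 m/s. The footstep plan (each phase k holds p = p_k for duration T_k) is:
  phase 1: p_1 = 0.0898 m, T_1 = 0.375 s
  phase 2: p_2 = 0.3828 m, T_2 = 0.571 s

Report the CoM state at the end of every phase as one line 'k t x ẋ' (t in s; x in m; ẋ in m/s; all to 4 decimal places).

1 0.3750 0.3125 0.6956
2 0.9460 0.8027 1.4191

phase 1: p=0.0898, T=0.375, ωT=1.120387, cosh=1.696098, sinh=1.369944; start (x,ẋ)=(0.148600, 0.268200) → end (x,ẋ)=(0.312508, 0.695561)
phase 2: p=0.3828, T=0.571, ωT=1.705977, cosh=2.844178, sinh=2.662583; start (x,ẋ)=(0.312508, 0.695561) → end (x,ẋ)=(0.802747, 1.419124)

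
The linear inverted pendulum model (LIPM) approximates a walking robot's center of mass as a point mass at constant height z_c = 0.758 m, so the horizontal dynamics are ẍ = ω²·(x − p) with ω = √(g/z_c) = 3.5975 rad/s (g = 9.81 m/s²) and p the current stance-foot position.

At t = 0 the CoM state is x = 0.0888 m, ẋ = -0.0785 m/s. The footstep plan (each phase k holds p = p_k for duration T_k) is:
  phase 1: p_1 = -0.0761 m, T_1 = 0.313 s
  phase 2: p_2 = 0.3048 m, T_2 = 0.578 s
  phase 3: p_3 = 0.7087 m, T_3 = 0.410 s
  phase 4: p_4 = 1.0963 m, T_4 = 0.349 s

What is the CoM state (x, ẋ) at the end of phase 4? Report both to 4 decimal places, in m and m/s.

x = 0.9460, ẋ = -0.0392

phase 1: p=-0.0761, T=0.313, ωT=1.126018, cosh=1.703837, sinh=1.379515; start (x,ẋ)=(0.088800, -0.078500) → end (x,ẋ)=(0.174761, 0.684615)
phase 2: p=0.3048, T=0.578, ωT=2.079355, cosh=4.062159, sinh=3.937148; start (x,ẋ)=(0.174761, 0.684615) → end (x,ẋ)=(0.525812, 0.939156)
phase 3: p=0.7087, T=0.410, ωT=1.474975, cosh=2.299855, sinh=2.071071; start (x,ẋ)=(0.525812, 0.939156) → end (x,ẋ)=(0.828753, 0.797280)
phase 4: p=1.0963, T=0.349, ωT=1.255527, cosh=1.897307, sinh=1.612382; start (x,ẋ)=(0.828753, 0.797280) → end (x,ẋ)=(0.946017, -0.039236)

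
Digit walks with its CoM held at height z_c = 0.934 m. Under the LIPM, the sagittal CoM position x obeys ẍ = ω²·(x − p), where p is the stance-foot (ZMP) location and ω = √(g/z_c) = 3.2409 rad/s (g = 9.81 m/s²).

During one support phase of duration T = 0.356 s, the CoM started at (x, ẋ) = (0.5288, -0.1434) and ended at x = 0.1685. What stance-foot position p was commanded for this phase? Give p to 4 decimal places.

p = 0.9289

ωT = 3.2409·0.356 = 1.153760; cosh(ωT) = 1.742770, sinh(ωT) = 1.427322
x(T) = p + (x₀−p)·cosh(ωT) + (ẋ₀/ω)·sinh(ωT) ⇒ p·(1 − cosh) = x(T) − x₀·cosh − (ẋ₀/ω)·sinh
numerator   = 0.1685 − (0.5288)·1.742770 − (-0.1434/3.2409)·1.427322 = -0.689922
denominator = 1 − 1.742770 = -0.742770
p = -0.689922 / -0.742770 = 0.9289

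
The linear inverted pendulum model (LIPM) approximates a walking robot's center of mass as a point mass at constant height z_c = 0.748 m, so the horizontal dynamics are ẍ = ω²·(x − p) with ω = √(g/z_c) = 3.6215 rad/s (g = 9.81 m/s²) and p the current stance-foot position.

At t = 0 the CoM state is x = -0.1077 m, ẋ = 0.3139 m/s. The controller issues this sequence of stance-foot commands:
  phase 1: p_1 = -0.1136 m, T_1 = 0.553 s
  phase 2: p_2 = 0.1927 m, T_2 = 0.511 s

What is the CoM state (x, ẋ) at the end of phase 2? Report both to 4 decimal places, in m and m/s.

phase 1: p=-0.1136, T=0.553, ωT=2.002690, cosh=3.771964, sinh=3.636992; start (x,ẋ)=(-0.107700, 0.313900) → end (x,ẋ)=(0.223897, 1.261730)
phase 2: p=0.1927, T=0.511, ωT=1.850587, cosh=3.260348, sinh=3.103203; start (x,ẋ)=(0.223897, 1.261730) → end (x,ẋ)=(1.375570, 4.464284)

x = 1.3756, ẋ = 4.4643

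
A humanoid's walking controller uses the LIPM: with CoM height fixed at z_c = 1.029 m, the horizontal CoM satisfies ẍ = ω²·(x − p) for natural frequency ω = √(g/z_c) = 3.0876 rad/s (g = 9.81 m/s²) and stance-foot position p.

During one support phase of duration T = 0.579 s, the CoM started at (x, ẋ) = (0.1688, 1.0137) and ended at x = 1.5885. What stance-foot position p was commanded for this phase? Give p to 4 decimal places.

ωT = 3.0876·0.579 = 1.787720; cosh(ωT) = 3.071578, sinh(ωT) = 2.904237
x(T) = p + (x₀−p)·cosh(ωT) + (ẋ₀/ω)·sinh(ωT) ⇒ p·(1 − cosh) = x(T) − x₀·cosh − (ẋ₀/ω)·sinh
numerator   = 1.5885 − (0.1688)·3.071578 − (1.0137/3.0876)·2.904237 = 0.116518
denominator = 1 − 3.071578 = -2.071578
p = 0.116518 / -2.071578 = -0.0562

p = -0.0562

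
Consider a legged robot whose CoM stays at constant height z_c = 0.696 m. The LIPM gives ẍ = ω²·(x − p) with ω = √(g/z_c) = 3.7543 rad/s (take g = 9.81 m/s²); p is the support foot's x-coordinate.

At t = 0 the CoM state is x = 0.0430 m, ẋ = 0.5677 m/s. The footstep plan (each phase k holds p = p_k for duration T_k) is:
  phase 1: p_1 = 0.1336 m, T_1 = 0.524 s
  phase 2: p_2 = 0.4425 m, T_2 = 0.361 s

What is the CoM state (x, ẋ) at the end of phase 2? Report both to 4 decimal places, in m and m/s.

phase 1: p=0.1336, T=0.524, ωT=1.967253, cosh=3.645424, sinh=3.505583; start (x,ẋ)=(0.043000, 0.567700) → end (x,ẋ)=(0.333415, 0.877119)
phase 2: p=0.4425, T=0.361, ωT=1.355302, cosh=2.067901, sinh=1.810032; start (x,ẋ)=(0.333415, 0.877119) → end (x,ẋ)=(0.639803, 1.072522)

x = 0.6398, ẋ = 1.0725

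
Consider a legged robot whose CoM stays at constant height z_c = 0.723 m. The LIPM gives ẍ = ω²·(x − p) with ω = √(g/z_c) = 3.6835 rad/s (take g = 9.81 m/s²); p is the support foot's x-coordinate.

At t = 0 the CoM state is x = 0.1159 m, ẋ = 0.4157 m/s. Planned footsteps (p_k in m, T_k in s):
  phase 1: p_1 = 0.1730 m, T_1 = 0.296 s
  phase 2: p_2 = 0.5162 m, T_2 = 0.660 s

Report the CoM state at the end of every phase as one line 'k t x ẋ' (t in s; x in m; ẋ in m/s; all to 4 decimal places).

1 0.2960 0.2274 0.4107
2 0.9560 -0.5096 -3.6488

phase 1: p=0.1730, T=0.296, ωT=1.090316, cosh=1.655662, sinh=1.319552; start (x,ẋ)=(0.115900, 0.415700) → end (x,ẋ)=(0.227379, 0.410720)
phase 2: p=0.5162, T=0.660, ωT=2.431110, cosh=5.729718, sinh=5.641779; start (x,ẋ)=(0.227379, 0.410720) → end (x,ẋ)=(-0.509588, -3.648816)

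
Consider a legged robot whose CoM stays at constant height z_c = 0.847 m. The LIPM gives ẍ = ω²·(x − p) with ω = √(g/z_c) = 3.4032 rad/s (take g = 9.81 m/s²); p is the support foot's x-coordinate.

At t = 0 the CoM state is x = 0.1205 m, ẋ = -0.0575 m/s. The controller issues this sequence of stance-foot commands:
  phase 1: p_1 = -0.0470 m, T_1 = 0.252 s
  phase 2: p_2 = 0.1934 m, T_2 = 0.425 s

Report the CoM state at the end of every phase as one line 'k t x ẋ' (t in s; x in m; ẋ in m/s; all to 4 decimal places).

1 0.2520 0.1696 0.4711
2 0.6770 0.4178 0.8936

phase 1: p=-0.0470, T=0.252, ωT=0.857606, cosh=1.390844, sinh=0.966667; start (x,ẋ)=(0.120500, -0.057500) → end (x,ẋ)=(0.169634, 0.471062)
phase 2: p=0.1934, T=0.425, ωT=1.446360, cosh=2.241525, sinh=2.006100; start (x,ẋ)=(0.169634, 0.471062) → end (x,ẋ)=(0.417806, 0.893640)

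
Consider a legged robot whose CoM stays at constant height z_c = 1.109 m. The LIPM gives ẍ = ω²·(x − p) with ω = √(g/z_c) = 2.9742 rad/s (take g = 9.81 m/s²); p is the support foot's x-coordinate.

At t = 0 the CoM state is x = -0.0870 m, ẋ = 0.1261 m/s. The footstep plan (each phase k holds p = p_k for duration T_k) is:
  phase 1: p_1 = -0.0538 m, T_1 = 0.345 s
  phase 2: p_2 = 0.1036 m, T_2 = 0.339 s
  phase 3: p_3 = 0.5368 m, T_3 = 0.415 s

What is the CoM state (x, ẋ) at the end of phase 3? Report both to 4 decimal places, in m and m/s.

x = -0.9006, ẋ = -3.8417

phase 1: p=-0.0538, T=0.345, ωT=1.026099, cosh=1.574281, sinh=1.215879; start (x,ẋ)=(-0.087000, 0.126100) → end (x,ẋ)=(-0.054515, 0.078457)
phase 2: p=0.1036, T=0.339, ωT=1.008254, cosh=1.552833, sinh=1.187978; start (x,ẋ)=(-0.054515, 0.078457) → end (x,ẋ)=(-0.110589, -0.436836)
phase 3: p=0.5368, T=0.415, ωT=1.234293, cosh=1.863494, sinh=1.572454; start (x,ẋ)=(-0.110589, -0.436836) → end (x,ẋ)=(-0.900560, -3.841745)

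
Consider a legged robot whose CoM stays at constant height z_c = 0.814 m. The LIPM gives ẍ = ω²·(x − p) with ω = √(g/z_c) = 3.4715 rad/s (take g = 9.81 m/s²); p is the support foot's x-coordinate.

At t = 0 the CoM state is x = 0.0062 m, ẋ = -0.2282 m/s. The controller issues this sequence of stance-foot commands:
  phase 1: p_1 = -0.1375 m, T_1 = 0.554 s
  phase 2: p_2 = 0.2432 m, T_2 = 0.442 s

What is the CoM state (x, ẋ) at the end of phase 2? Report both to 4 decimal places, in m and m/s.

phase 1: p=-0.1375, T=0.554, ωT=1.923211, cosh=3.494516, sinh=3.348379; start (x,ẋ)=(0.006200, -0.228200) → end (x,ẋ)=(0.144555, 0.872906)
phase 2: p=0.2432, T=0.442, ωT=1.534403, cosh=2.427070, sinh=2.211486; start (x,ẋ)=(0.144555, 0.872906) → end (x,ẋ)=(0.559859, 1.361291)

x = 0.5599, ẋ = 1.3613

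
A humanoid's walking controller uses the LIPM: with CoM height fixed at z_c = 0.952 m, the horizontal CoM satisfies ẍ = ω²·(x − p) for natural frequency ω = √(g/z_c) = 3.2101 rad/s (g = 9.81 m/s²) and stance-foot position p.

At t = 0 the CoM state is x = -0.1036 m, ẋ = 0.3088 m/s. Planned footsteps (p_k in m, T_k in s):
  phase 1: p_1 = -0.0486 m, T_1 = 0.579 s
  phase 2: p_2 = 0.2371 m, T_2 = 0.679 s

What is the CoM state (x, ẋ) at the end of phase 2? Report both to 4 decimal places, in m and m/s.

x = 0.1249, ẋ = -0.2479

phase 1: p=-0.0486, T=0.579, ωT=1.858648, cosh=3.285470, sinh=3.129587; start (x,ẋ)=(-0.103600, 0.308800) → end (x,ẋ)=(0.071754, 0.462007)
phase 2: p=0.2371, T=0.679, ωT=2.179658, cosh=4.478180, sinh=4.365100; start (x,ẋ)=(0.071754, 0.462007) → end (x,ẋ)=(0.124890, -0.247942)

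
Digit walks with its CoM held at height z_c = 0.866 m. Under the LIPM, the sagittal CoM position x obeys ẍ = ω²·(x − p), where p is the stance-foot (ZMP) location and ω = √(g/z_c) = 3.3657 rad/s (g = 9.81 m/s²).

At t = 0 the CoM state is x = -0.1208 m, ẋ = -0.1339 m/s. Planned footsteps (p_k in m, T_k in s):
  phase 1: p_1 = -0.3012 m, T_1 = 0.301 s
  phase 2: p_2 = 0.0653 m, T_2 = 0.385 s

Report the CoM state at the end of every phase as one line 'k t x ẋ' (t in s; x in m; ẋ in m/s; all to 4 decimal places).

1 0.3010 -0.0676 0.5172
2 0.6860 0.0640 0.2597

phase 1: p=-0.3012, T=0.301, ωT=1.013076, cosh=1.558580, sinh=1.195479; start (x,ẋ)=(-0.120800, -0.133900) → end (x,ẋ)=(-0.067593, 0.517168)
phase 2: p=0.0653, T=0.385, ωT=1.295794, cosh=1.963789, sinh=1.690109; start (x,ẋ)=(-0.067593, 0.517168) → end (x,ẋ)=(0.064026, 0.259661)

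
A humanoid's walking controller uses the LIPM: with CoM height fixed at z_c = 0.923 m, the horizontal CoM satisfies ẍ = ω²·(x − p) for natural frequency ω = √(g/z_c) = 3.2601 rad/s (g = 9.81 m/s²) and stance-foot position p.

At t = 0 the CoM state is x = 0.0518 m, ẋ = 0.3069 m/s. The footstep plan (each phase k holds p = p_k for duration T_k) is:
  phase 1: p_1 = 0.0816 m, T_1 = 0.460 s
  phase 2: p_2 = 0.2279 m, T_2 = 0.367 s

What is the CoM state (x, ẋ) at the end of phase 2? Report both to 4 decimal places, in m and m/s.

x = 0.4364, ẋ = 0.8512

phase 1: p=0.0816, T=0.460, ωT=1.499646, cosh=2.351656, sinh=2.128447; start (x,ẋ)=(0.051800, 0.306900) → end (x,ẋ)=(0.211889, 0.514943)
phase 2: p=0.2279, T=0.367, ωT=1.196457, cosh=1.805318, sinh=1.503055; start (x,ẋ)=(0.211889, 0.514943) → end (x,ẋ)=(0.436407, 0.851179)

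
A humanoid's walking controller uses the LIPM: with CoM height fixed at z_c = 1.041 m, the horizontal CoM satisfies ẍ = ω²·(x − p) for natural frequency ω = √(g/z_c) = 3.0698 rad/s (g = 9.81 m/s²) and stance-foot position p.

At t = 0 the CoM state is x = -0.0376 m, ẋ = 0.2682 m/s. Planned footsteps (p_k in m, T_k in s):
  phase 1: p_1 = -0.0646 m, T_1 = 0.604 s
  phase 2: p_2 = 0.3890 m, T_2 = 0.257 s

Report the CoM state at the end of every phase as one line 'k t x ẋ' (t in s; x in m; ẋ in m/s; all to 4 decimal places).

1 0.6040 0.2959 1.1356
2 0.8610 0.5884 1.2580

phase 1: p=-0.0646, T=0.604, ωT=1.854159, cosh=3.271455, sinh=3.114871; start (x,ẋ)=(-0.037600, 0.268200) → end (x,ẋ)=(0.295867, 1.135579)
phase 2: p=0.3890, T=0.257, ωT=0.788939, cosh=1.327693, sinh=0.873366; start (x,ẋ)=(0.295867, 1.135579) → end (x,ẋ)=(0.588423, 1.258005)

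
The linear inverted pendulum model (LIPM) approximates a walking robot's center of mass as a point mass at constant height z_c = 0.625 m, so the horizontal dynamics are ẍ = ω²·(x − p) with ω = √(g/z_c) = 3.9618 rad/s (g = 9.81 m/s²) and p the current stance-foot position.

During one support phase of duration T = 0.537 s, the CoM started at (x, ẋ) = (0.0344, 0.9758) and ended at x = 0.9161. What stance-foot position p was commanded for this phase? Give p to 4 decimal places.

p = 0.0766

ωT = 3.9618·0.537 = 2.127487; cosh(ωT) = 4.256440, sinh(ωT) = 4.137304
x(T) = p + (x₀−p)·cosh(ωT) + (ẋ₀/ω)·sinh(ωT) ⇒ p·(1 − cosh) = x(T) − x₀·cosh − (ẋ₀/ω)·sinh
numerator   = 0.9161 − (0.0344)·4.256440 − (0.9758/3.9618)·4.137304 = -0.249348
denominator = 1 − 4.256440 = -3.256440
p = -0.249348 / -3.256440 = 0.0766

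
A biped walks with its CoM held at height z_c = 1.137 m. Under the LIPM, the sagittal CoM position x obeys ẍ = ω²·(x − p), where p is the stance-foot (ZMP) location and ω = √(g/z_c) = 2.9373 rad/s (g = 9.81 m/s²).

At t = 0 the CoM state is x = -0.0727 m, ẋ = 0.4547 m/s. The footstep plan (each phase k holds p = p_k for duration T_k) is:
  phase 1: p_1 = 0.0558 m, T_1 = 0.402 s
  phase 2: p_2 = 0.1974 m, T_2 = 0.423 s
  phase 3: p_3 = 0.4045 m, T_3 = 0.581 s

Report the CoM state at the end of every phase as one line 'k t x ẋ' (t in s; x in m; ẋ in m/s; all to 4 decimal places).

phase 1: p=0.0558, T=0.402, ωT=1.180795, cosh=1.781998, sinh=1.474963; start (x,ẋ)=(-0.072700, 0.454700) → end (x,ẋ)=(0.055141, 0.253560)
phase 2: p=0.1974, T=0.423, ωT=1.242478, cosh=1.876427, sinh=1.587759; start (x,ẋ)=(0.055141, 0.253560) → end (x,ẋ)=(0.067522, -0.187672)
phase 3: p=0.4045, T=0.581, ωT=1.706571, cosh=2.845762, sinh=2.664275; start (x,ẋ)=(0.067522, -0.187672) → end (x,ẋ)=(-0.724686, -3.171181)

1 0.4020 0.0551 0.2536
2 0.8250 0.0675 -0.1877
3 1.4060 -0.7247 -3.1712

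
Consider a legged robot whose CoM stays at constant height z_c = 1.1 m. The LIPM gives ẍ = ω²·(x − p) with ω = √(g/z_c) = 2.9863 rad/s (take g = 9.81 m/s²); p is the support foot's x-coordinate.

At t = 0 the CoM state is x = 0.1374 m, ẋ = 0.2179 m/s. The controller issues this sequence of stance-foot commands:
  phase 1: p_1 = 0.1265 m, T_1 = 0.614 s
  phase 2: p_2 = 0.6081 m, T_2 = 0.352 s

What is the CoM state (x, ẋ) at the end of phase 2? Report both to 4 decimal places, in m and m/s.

phase 1: p=0.1265, T=0.614, ωT=1.833588, cosh=3.208067, sinh=3.048228; start (x,ẋ)=(0.137400, 0.217900) → end (x,ẋ)=(0.383887, 0.798260)
phase 2: p=0.6081, T=0.352, ωT=1.051178, cosh=1.605272, sinh=1.255746; start (x,ẋ)=(0.383887, 0.798260) → end (x,ẋ)=(0.583847, 0.440616)

x = 0.5838, ẋ = 0.4406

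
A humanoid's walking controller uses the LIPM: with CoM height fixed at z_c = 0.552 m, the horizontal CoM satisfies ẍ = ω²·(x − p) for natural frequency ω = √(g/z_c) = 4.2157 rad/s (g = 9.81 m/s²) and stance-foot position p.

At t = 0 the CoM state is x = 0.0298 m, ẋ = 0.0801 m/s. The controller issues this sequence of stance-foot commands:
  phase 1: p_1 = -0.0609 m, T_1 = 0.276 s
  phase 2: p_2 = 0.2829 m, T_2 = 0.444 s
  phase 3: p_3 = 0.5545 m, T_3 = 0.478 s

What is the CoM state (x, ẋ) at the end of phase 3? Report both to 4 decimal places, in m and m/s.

phase 1: p=-0.0609, T=0.276, ωT=1.163533, cosh=1.756802, sinh=1.444422; start (x,ẋ)=(0.029800, 0.080100) → end (x,ẋ)=(0.125887, 0.693015)
phase 2: p=0.2829, T=0.444, ωT=1.871771, cosh=3.326824, sinh=3.172973; start (x,ẋ)=(0.125887, 0.693015) → end (x,ẋ)=(0.282146, 0.205279)
phase 3: p=0.5545, T=0.478, ωT=2.015105, cosh=3.817409, sinh=3.684103; start (x,ẋ)=(0.282146, 0.205279) → end (x,ẋ)=(-0.305795, -3.446321)

x = -0.3058, ẋ = -3.4463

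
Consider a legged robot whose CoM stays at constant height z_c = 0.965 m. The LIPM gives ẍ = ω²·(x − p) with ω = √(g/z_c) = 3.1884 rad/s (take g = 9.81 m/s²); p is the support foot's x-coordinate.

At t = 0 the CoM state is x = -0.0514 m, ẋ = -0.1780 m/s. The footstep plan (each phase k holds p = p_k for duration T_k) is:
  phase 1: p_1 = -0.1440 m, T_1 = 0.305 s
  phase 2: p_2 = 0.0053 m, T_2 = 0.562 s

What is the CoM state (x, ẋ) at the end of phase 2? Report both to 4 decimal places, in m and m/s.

phase 1: p=-0.1440, T=0.305, ωT=0.972462, cosh=1.511299, sinh=1.133148; start (x,ẋ)=(-0.051400, -0.178000) → end (x,ẋ)=(-0.067314, 0.065546)
phase 2: p=0.0053, T=0.562, ωT=1.791881, cosh=3.083687, sinh=2.917041; start (x,ẋ)=(-0.067314, 0.065546) → end (x,ẋ)=(-0.158653, -0.473241)

x = -0.1587, ẋ = -0.4732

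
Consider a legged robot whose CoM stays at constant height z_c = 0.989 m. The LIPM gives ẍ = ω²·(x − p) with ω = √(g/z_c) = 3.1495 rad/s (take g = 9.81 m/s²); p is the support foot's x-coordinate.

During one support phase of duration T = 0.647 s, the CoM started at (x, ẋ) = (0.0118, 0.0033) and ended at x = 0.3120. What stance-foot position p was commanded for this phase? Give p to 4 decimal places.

p = -0.0903

ωT = 3.1495·0.647 = 2.037727; cosh(ωT) = 3.901735, sinh(ωT) = 3.771410
x(T) = p + (x₀−p)·cosh(ωT) + (ẋ₀/ω)·sinh(ωT) ⇒ p·(1 − cosh) = x(T) − x₀·cosh − (ẋ₀/ω)·sinh
numerator   = 0.3120 − (0.0118)·3.901735 − (0.0033/3.1495)·3.771410 = 0.262008
denominator = 1 − 3.901735 = -2.901735
p = 0.262008 / -2.901735 = -0.0903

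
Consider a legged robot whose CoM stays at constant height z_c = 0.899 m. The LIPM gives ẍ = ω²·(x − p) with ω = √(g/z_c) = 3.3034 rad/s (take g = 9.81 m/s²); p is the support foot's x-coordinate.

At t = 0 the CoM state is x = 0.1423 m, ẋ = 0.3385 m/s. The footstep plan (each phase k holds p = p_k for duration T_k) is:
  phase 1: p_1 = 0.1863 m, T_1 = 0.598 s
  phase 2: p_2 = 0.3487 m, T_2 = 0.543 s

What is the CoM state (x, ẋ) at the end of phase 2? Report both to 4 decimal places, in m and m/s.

x = 1.1125, ẋ = 2.6236

phase 1: p=0.1863, T=0.598, ωT=1.975433, cosh=3.674222, sinh=3.535521; start (x,ẋ)=(0.142300, 0.338500) → end (x,ẋ)=(0.386920, 0.729838)
phase 2: p=0.3487, T=0.543, ωT=1.793746, cosh=3.089134, sinh=2.922798; start (x,ẋ)=(0.386920, 0.729838) → end (x,ẋ)=(1.112515, 2.623584)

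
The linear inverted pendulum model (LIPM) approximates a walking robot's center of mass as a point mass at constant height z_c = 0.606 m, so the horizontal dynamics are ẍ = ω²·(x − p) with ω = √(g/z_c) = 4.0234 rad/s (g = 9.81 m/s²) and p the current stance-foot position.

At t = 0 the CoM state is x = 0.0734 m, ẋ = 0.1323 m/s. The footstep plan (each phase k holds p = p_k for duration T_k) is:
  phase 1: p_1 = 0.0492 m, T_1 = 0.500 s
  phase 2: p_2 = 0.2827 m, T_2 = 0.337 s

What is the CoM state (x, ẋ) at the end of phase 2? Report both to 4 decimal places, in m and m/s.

x = 0.6274, ẋ = 1.6301

phase 1: p=0.0492, T=0.500, ωT=2.011700, cosh=3.804888, sinh=3.671127; start (x,ẋ)=(0.073400, 0.132300) → end (x,ẋ)=(0.261995, 0.860831)
phase 2: p=0.2827, T=0.337, ωT=1.355886, cosh=2.068958, sinh=1.811239; start (x,ẋ)=(0.261995, 0.860831) → end (x,ẋ)=(0.627387, 1.630136)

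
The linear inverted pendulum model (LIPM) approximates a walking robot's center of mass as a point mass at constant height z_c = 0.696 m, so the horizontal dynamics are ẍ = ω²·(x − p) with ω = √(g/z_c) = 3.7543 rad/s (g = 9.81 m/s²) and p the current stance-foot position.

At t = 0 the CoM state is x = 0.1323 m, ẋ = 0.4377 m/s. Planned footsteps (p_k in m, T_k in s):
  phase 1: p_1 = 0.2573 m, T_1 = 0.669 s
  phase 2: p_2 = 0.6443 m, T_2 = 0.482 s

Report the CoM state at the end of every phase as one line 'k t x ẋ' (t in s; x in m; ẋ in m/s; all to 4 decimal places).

phase 1: p=0.2573, T=0.669, ωT=2.511627, cosh=6.203049, sinh=6.121913; start (x,ẋ)=(0.132300, 0.437700) → end (x,ẋ)=(0.195650, -0.157863)
phase 2: p=0.6443, T=0.482, ωT=1.809573, cosh=3.135780, sinh=2.972056; start (x,ẋ)=(0.195650, -0.157863) → end (x,ẋ)=(-0.887538, -5.501054)

1 0.6690 0.1957 -0.1579
2 1.1510 -0.8875 -5.5011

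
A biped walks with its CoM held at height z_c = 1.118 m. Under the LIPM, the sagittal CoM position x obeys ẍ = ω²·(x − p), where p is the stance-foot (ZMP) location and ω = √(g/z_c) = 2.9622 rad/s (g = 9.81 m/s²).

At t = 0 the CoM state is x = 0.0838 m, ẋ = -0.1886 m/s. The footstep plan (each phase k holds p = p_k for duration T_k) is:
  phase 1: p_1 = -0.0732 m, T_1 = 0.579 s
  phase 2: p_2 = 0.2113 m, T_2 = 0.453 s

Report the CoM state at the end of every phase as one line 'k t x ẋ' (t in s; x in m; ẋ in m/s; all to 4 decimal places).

1 0.5790 0.2060 0.7094
2 1.0320 0.6273 1.4218

phase 1: p=-0.0732, T=0.579, ωT=1.715114, cosh=2.868626, sinh=2.688682; start (x,ẋ)=(0.083800, -0.188600) → end (x,ẋ)=(0.205989, 0.709390)
phase 2: p=0.2113, T=0.453, ωT=1.341877, cosh=2.043786, sinh=1.782431; start (x,ẋ)=(0.205989, 0.709390) → end (x,ẋ)=(0.627303, 1.421799)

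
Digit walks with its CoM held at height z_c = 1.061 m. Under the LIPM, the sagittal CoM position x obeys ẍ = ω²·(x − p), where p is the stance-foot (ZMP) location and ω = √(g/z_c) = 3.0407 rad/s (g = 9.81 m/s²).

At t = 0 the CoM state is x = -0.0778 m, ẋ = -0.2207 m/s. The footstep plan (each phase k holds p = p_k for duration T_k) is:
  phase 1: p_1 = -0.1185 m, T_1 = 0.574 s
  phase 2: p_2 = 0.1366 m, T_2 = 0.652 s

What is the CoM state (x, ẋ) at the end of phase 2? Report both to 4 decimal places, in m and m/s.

x = -1.4688, ẋ = -4.7829

phase 1: p=-0.1185, T=0.574, ωT=1.745362, cosh=2.951278, sinh=2.776696; start (x,ẋ)=(-0.077800, -0.220700) → end (x,ẋ)=(-0.199921, -0.307713)
phase 2: p=0.1366, T=0.652, ωT=1.982536, cosh=3.699428, sinh=3.561709; start (x,ẋ)=(-0.199921, -0.307713) → end (x,ẋ)=(-1.468773, -4.782914)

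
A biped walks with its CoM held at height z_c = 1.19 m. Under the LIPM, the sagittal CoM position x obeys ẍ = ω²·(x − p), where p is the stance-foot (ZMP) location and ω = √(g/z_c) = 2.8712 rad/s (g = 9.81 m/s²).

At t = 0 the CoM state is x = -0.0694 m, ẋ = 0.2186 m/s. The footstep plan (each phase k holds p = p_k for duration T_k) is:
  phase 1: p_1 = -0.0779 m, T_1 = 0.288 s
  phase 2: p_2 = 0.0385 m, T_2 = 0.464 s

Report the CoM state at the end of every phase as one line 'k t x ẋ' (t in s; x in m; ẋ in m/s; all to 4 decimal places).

1 0.2880 0.0041 0.3203
2 0.7520 0.1653 0.4747

phase 1: p=-0.0779, T=0.288, ωT=0.826906, cosh=1.361817, sinh=0.924416; start (x,ẋ)=(-0.069400, 0.218600) → end (x,ẋ)=(0.004056, 0.320254)
phase 2: p=0.0385, T=0.464, ωT=1.332237, cosh=2.026698, sinh=1.762812; start (x,ẋ)=(0.004056, 0.320254) → end (x,ẋ)=(0.165317, 0.474725)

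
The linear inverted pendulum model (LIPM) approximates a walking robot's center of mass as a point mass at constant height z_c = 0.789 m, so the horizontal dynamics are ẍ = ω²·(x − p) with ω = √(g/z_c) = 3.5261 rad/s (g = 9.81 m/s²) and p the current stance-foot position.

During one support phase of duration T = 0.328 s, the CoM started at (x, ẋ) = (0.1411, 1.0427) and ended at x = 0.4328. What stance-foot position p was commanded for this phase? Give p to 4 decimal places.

p = 0.3176

ωT = 3.5261·0.328 = 1.156561; cosh(ωT) = 1.746774, sinh(ωT) = 1.432208
x(T) = p + (x₀−p)·cosh(ωT) + (ẋ₀/ω)·sinh(ωT) ⇒ p·(1 − cosh) = x(T) − x₀·cosh − (ẋ₀/ω)·sinh
numerator   = 0.4328 − (0.1411)·1.746774 − (1.0427/3.5261)·1.432208 = -0.237187
denominator = 1 − 1.746774 = -0.746774
p = -0.237187 / -0.746774 = 0.3176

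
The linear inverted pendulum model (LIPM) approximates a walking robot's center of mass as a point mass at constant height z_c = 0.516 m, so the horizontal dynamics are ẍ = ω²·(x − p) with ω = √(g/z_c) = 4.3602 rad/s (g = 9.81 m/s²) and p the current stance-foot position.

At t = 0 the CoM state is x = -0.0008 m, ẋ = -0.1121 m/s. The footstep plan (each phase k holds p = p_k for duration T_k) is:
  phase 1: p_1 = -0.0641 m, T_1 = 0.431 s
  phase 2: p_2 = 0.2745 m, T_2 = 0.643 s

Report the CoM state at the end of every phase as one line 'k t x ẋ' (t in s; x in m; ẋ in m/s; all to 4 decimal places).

phase 1: p=-0.0641, T=0.431, ωT=1.879246, cosh=3.350636, sinh=3.197931; start (x,ẋ)=(-0.000800, -0.112100) → end (x,ẋ)=(0.065777, 0.507025)
phase 2: p=0.2745, T=0.643, ωT=2.803609, cosh=8.282344, sinh=8.221753; start (x,ẋ)=(0.065777, 0.507025) → end (x,ẋ)=(-0.498151, -3.283051)

1 0.4310 0.0658 0.5070
2 1.0740 -0.4982 -3.2831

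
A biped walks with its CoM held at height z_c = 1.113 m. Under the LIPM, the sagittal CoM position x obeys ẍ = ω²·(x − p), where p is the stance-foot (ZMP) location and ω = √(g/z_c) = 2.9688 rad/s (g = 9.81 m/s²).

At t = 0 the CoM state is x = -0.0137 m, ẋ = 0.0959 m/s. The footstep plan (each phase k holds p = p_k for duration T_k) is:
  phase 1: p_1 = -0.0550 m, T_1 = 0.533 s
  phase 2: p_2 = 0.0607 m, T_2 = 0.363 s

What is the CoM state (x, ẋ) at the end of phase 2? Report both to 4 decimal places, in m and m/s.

phase 1: p=-0.0550, T=0.533, ωT=1.582370, cosh=2.535983, sinh=2.330495; start (x,ẋ)=(-0.013700, 0.095900) → end (x,ẋ)=(0.125017, 0.528946)
phase 2: p=0.0607, T=0.363, ωT=1.077674, cosh=1.639113, sinh=1.298727; start (x,ẋ)=(0.125017, 0.528946) → end (x,ẋ)=(0.397515, 1.114987)

x = 0.3975, ẋ = 1.1150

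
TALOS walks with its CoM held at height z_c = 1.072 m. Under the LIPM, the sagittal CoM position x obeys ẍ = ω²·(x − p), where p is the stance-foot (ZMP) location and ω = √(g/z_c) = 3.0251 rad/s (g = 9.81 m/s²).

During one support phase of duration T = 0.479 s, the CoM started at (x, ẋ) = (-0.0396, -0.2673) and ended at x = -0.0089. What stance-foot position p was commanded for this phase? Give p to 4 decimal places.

ωT = 3.0251·0.479 = 1.449023; cosh(ωT) = 2.246875, sinh(ωT) = 2.012076
x(T) = p + (x₀−p)·cosh(ωT) + (ẋ₀/ω)·sinh(ωT) ⇒ p·(1 − cosh) = x(T) − x₀·cosh − (ẋ₀/ω)·sinh
numerator   = -0.0089 − (-0.0396)·2.246875 − (-0.2673/3.0251)·2.012076 = 0.257865
denominator = 1 − 2.246875 = -1.246875
p = 0.257865 / -1.246875 = -0.2068

p = -0.2068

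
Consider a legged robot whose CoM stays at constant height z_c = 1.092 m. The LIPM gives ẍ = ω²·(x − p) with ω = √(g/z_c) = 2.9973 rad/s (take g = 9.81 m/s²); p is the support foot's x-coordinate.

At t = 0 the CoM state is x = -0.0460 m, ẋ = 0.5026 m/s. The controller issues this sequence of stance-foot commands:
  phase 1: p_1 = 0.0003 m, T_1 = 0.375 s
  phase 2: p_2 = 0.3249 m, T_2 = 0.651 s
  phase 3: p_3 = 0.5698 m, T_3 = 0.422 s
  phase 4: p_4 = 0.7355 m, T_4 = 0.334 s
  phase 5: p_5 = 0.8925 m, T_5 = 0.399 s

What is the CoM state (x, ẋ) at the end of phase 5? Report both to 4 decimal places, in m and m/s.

phase 1: p=0.0003, T=0.375, ωT=1.123988, cosh=1.701041, sinh=1.376059; start (x,ẋ)=(-0.046000, 0.502600) → end (x,ẋ)=(0.152285, 0.663980)
phase 2: p=0.3249, T=0.651, ωT=1.951242, cosh=3.589761, sinh=3.447664; start (x,ẋ)=(0.152285, 0.663980) → end (x,ẋ)=(0.469002, 0.599785)
phase 3: p=0.5698, T=0.422, ωT=1.264861, cosh=1.912439, sinh=1.630160; start (x,ẋ)=(0.469002, 0.599785) → end (x,ẋ)=(0.703239, 0.654546)
phase 4: p=0.7355, T=0.334, ωT=1.001098, cosh=1.544372, sinh=1.176897; start (x,ẋ)=(0.703239, 0.654546) → end (x,ẋ)=(0.942686, 0.897061)
phase 5: p=0.8925, T=0.399, ωT=1.195923, cosh=1.804516, sinh=1.502091; start (x,ẋ)=(0.942686, 0.897061) → end (x,ẋ)=(1.432622, 1.844709)

x = 1.4326, ẋ = 1.8447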